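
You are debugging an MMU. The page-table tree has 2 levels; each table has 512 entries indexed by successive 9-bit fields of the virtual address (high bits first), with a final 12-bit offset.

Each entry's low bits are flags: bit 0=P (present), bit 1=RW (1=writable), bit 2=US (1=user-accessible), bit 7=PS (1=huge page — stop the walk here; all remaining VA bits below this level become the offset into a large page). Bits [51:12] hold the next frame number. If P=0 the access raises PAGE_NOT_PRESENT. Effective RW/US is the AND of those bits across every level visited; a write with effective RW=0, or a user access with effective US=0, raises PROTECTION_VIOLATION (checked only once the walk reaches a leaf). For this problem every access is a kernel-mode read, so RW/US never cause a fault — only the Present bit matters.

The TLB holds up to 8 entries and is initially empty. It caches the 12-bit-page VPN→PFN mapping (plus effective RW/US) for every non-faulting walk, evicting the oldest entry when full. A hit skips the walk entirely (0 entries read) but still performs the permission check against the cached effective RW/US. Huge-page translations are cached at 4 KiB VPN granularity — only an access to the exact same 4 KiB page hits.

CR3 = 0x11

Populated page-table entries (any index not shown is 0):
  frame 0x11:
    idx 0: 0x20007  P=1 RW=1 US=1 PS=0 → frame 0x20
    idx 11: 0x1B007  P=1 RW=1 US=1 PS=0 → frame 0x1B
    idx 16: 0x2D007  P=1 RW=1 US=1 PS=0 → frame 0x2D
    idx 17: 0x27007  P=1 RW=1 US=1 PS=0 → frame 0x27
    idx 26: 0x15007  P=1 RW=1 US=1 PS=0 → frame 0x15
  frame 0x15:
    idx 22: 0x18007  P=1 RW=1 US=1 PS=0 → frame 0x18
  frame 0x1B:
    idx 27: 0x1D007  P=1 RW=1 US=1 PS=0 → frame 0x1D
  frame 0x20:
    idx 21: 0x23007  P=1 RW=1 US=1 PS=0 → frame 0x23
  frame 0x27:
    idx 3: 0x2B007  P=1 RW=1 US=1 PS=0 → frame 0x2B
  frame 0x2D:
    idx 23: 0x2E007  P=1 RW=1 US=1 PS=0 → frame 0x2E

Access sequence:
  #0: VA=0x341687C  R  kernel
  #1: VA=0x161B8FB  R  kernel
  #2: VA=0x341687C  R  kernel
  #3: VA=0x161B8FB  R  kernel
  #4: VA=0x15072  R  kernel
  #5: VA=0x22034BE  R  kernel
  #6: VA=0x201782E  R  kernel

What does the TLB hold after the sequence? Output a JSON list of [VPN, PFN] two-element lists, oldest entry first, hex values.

Walk each access:
#0 VA=0x341687C (r,kernel):
  L0: frame=0x11 idx=26 entry=0x15007 [P=1 RW=1 US=1 PS=0]
  L1: frame=0x15 idx=22 entry=0x18007 [P=1 RW=1 US=1 PS=0]
  → PA=0x1887C  (2 entries read)
#1 VA=0x161B8FB (r,kernel):
  L0: frame=0x11 idx=11 entry=0x1B007 [P=1 RW=1 US=1 PS=0]
  L1: frame=0x1B idx=27 entry=0x1D007 [P=1 RW=1 US=1 PS=0]
  → PA=0x1D8FB  (2 entries read)
#2 VA=0x341687C (r,kernel):
  TLB hit vpn=0x3416 → PA=0x1887C
#3 VA=0x161B8FB (r,kernel):
  TLB hit vpn=0x161B → PA=0x1D8FB
#4 VA=0x15072 (r,kernel):
  L0: frame=0x11 idx=0 entry=0x20007 [P=1 RW=1 US=1 PS=0]
  L1: frame=0x20 idx=21 entry=0x23007 [P=1 RW=1 US=1 PS=0]
  → PA=0x23072  (2 entries read)
#5 VA=0x22034BE (r,kernel):
  L0: frame=0x11 idx=17 entry=0x27007 [P=1 RW=1 US=1 PS=0]
  L1: frame=0x27 idx=3 entry=0x2B007 [P=1 RW=1 US=1 PS=0]
  → PA=0x2B4BE  (2 entries read)
#6 VA=0x201782E (r,kernel):
  L0: frame=0x11 idx=16 entry=0x2D007 [P=1 RW=1 US=1 PS=0]
  L1: frame=0x2D idx=23 entry=0x2E007 [P=1 RW=1 US=1 PS=0]
  → PA=0x2E82E  (2 entries read)

TLB: [["0x3416", "0x18"], ["0x161B", "0x1D"], ["0x15", "0x23"], ["0x2203", "0x2B"], ["0x2017", "0x2E"]]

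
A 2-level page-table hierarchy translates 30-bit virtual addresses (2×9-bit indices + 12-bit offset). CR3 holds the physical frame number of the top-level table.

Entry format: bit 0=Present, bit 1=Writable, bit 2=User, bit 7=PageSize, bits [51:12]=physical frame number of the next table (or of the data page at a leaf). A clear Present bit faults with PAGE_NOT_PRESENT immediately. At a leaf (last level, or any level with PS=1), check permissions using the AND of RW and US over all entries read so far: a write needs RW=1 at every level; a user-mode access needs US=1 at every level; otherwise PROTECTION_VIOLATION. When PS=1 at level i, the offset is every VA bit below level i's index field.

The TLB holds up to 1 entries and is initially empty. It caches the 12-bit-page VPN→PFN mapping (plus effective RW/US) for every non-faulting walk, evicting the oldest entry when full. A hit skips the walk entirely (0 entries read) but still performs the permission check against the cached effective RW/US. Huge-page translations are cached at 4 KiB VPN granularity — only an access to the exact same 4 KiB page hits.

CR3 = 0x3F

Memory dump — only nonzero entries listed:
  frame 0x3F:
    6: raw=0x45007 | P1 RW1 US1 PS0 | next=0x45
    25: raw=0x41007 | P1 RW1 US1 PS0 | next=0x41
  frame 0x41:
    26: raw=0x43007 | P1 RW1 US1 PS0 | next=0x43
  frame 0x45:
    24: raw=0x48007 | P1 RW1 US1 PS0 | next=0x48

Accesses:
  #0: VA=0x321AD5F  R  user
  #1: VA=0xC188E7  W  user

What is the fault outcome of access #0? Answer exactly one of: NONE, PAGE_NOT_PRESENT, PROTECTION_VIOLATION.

Per-access translation:
#0 VA=0x321AD5F (r,user):
  L0: frame=0x3F idx=25 entry=0x41007 [P=1 RW=1 US=1 PS=0]
  L1: frame=0x41 idx=26 entry=0x43007 [P=1 RW=1 US=1 PS=0]
  ✓ 0x43D5F  — 2 lookups
#1 VA=0xC188E7 (w,user):
  L0: frame=0x3F idx=6 entry=0x45007 [P=1 RW=1 US=1 PS=0]
  L1: frame=0x45 idx=24 entry=0x48007 [P=1 RW=1 US=1 PS=0]
  ✓ 0x488E7  — 2 lookups

Access #0 fault: NONE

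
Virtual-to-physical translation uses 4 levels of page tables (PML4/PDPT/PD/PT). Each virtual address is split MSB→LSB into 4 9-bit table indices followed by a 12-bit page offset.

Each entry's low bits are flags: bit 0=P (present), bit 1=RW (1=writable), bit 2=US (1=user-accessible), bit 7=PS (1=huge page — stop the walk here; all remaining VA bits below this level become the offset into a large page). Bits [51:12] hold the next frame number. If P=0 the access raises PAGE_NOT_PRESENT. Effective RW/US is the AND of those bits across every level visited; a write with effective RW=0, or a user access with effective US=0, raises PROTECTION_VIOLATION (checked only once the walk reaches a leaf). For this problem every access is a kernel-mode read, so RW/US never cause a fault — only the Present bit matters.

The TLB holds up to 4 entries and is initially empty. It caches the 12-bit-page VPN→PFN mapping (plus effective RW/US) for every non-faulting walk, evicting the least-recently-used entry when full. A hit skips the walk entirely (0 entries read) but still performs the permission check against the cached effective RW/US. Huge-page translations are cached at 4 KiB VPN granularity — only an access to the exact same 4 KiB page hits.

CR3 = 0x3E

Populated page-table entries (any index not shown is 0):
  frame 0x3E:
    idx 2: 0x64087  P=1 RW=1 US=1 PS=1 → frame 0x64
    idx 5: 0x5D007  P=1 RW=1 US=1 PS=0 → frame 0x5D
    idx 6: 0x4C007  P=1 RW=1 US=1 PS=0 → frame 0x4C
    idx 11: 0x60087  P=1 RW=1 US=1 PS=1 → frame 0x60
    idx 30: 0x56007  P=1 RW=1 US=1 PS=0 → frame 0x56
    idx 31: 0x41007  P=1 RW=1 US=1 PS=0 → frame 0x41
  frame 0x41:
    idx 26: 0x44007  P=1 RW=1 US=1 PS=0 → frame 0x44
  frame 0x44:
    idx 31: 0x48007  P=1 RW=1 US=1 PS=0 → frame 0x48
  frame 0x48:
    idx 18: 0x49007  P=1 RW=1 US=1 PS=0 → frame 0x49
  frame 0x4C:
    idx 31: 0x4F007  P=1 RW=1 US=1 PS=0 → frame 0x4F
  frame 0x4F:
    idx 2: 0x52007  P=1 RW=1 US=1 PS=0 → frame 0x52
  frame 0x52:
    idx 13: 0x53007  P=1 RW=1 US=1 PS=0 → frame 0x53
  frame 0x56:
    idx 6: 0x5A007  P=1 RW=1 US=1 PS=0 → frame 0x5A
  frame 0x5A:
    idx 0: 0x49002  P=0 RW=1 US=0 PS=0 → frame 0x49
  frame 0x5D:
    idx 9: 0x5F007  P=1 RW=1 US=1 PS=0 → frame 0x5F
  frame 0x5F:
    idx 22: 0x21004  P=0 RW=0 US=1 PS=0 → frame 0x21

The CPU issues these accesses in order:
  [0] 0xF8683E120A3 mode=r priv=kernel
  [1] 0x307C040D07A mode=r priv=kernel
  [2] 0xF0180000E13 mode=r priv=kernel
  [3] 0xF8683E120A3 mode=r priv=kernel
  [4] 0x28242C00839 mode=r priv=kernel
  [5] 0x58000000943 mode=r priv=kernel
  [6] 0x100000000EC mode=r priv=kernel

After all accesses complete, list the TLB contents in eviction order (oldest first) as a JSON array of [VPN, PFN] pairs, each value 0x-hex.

Per-access translation:
#0 VA=0xF8683E120A3 (r,kernel):
  lvl0: tbl 0x3E, slot 31 ⇒ 0x41007 (P1/RW1/US1/PS0)
  lvl1: tbl 0x41, slot 26 ⇒ 0x44007 (P1/RW1/US1/PS0)
  lvl2: tbl 0x44, slot 31 ⇒ 0x48007 (P1/RW1/US1/PS0)
  lvl3: tbl 0x48, slot 18 ⇒ 0x49007 (P1/RW1/US1/PS0)
  → PA=0x490A3  (4 entries read)
#1 VA=0x307C040D07A (r,kernel):
  lvl0: tbl 0x3E, slot 6 ⇒ 0x4C007 (P1/RW1/US1/PS0)
  lvl1: tbl 0x4C, slot 31 ⇒ 0x4F007 (P1/RW1/US1/PS0)
  lvl2: tbl 0x4F, slot 2 ⇒ 0x52007 (P1/RW1/US1/PS0)
  lvl3: tbl 0x52, slot 13 ⇒ 0x53007 (P1/RW1/US1/PS0)
  → PA=0x5307A  (4 entries read)
#2 VA=0xF0180000E13 (r,kernel):
  lvl0: tbl 0x3E, slot 30 ⇒ 0x56007 (P1/RW1/US1/PS0)
  lvl1: tbl 0x56, slot 6 ⇒ 0x5A007 (P1/RW1/US1/PS0)
  lvl2: tbl 0x5A, slot 0 ⇒ 0x49002 (P0/RW1/US0/PS0)
  ✗ PAGE_NOT_PRESENT  [3 reads]
#3 VA=0xF8683E120A3 (r,kernel):
  TLB hit vpn=0xF8683E12 → PA=0x490A3
#4 VA=0x28242C00839 (r,kernel):
  lvl0: tbl 0x3E, slot 5 ⇒ 0x5D007 (P1/RW1/US1/PS0)
  lvl1: tbl 0x5D, slot 9 ⇒ 0x5F007 (P1/RW1/US1/PS0)
  lvl2: tbl 0x5F, slot 22 ⇒ 0x21004 (P0/RW0/US1/PS0)
  ✗ PAGE_NOT_PRESENT  [3 reads]
#5 VA=0x58000000943 (r,kernel):
  lvl0: tbl 0x3E, slot 11 ⇒ 0x60087 (P1/RW1/US1/PS1)
  → PA=0x60943 (huge @L0)  (1 entries read)
#6 VA=0x100000000EC (r,kernel):
  lvl0: tbl 0x3E, slot 2 ⇒ 0x64087 (P1/RW1/US1/PS1)
  → PA=0x640EC (huge @L0)  (1 entries read)

TLB: [["0x307C040D", "0x53"], ["0xF8683E12", "0x49"], ["0x58000000", "0x60"], ["0x10000000", "0x64"]]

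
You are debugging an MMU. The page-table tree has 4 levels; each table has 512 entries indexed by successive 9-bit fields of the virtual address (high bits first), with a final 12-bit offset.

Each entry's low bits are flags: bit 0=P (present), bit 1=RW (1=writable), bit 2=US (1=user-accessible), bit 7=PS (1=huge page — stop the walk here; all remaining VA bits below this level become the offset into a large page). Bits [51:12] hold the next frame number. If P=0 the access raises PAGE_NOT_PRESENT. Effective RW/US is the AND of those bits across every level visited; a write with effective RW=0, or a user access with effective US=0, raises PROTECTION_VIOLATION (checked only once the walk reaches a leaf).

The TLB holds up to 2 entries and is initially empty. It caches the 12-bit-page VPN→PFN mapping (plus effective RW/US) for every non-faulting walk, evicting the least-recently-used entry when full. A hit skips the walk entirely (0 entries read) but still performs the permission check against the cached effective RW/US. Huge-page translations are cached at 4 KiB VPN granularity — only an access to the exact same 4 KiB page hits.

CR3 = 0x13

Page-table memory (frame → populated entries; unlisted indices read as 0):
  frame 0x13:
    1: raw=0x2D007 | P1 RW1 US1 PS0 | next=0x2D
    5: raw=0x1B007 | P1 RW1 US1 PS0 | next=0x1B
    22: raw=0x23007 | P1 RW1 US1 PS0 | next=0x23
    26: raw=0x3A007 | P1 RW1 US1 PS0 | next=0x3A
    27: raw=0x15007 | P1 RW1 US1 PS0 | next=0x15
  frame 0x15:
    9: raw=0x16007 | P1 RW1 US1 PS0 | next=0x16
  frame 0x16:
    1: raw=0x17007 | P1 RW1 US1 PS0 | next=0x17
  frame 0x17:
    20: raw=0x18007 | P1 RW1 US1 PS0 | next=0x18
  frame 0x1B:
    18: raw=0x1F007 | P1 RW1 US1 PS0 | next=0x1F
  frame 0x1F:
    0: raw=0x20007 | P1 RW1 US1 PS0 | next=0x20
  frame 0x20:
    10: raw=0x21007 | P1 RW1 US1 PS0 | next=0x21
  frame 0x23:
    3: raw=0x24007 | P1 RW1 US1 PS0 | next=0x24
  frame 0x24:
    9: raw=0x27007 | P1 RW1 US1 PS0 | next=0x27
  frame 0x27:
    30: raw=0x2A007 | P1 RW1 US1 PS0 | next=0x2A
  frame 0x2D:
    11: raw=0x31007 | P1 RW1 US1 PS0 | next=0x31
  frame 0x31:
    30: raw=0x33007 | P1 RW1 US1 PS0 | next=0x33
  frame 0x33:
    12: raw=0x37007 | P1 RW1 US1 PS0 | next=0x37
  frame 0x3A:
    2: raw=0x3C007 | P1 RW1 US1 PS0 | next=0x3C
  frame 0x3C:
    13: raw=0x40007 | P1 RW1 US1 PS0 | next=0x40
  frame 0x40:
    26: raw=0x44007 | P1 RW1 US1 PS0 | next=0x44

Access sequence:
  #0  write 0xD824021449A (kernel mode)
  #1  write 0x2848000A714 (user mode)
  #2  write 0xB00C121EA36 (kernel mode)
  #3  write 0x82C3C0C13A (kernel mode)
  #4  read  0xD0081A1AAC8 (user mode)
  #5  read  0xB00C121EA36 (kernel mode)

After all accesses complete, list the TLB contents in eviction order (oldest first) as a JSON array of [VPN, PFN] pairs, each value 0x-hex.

Trace:
#0 VA=0xD824021449A (w,kernel):
  L0 @0x13[27] → 0x15007  P=1,RW=1,US=1,PS=0
  L1 @0x15[9] → 0x16007  P=1,RW=1,US=1,PS=0
  L2 @0x16[1] → 0x17007  P=1,RW=1,US=1,PS=0
  L3 @0x17[20] → 0x18007  P=1,RW=1,US=1,PS=0
  ✓ 0x1849A  — 4 lookups
#1 VA=0x2848000A714 (w,user):
  L0 @0x13[5] → 0x1B007  P=1,RW=1,US=1,PS=0
  L1 @0x1B[18] → 0x1F007  P=1,RW=1,US=1,PS=0
  L2 @0x1F[0] → 0x20007  P=1,RW=1,US=1,PS=0
  L3 @0x20[10] → 0x21007  P=1,RW=1,US=1,PS=0
  ✓ 0x21714  — 4 lookups
#2 VA=0xB00C121EA36 (w,kernel):
  L0 @0x13[22] → 0x23007  P=1,RW=1,US=1,PS=0
  L1 @0x23[3] → 0x24007  P=1,RW=1,US=1,PS=0
  L2 @0x24[9] → 0x27007  P=1,RW=1,US=1,PS=0
  L3 @0x27[30] → 0x2A007  P=1,RW=1,US=1,PS=0
  ✓ 0x2AA36  — 4 lookups
#3 VA=0x82C3C0C13A (w,kernel):
  L0 @0x13[1] → 0x2D007  P=1,RW=1,US=1,PS=0
  L1 @0x2D[11] → 0x31007  P=1,RW=1,US=1,PS=0
  L2 @0x31[30] → 0x33007  P=1,RW=1,US=1,PS=0
  L3 @0x33[12] → 0x37007  P=1,RW=1,US=1,PS=0
  ✓ 0x3713A  — 4 lookups
#4 VA=0xD0081A1AAC8 (r,user):
  L0 @0x13[26] → 0x3A007  P=1,RW=1,US=1,PS=0
  L1 @0x3A[2] → 0x3C007  P=1,RW=1,US=1,PS=0
  L2 @0x3C[13] → 0x40007  P=1,RW=1,US=1,PS=0
  L3 @0x40[26] → 0x44007  P=1,RW=1,US=1,PS=0
  ✓ 0x44AC8  — 4 lookups
#5 VA=0xB00C121EA36 (r,kernel):
  L0 @0x13[22] → 0x23007  P=1,RW=1,US=1,PS=0
  L1 @0x23[3] → 0x24007  P=1,RW=1,US=1,PS=0
  L2 @0x24[9] → 0x27007  P=1,RW=1,US=1,PS=0
  L3 @0x27[30] → 0x2A007  P=1,RW=1,US=1,PS=0
  ✓ 0x2AA36  — 4 lookups

TLB: [["0xD0081A1A", "0x44"], ["0xB00C121E", "0x2A"]]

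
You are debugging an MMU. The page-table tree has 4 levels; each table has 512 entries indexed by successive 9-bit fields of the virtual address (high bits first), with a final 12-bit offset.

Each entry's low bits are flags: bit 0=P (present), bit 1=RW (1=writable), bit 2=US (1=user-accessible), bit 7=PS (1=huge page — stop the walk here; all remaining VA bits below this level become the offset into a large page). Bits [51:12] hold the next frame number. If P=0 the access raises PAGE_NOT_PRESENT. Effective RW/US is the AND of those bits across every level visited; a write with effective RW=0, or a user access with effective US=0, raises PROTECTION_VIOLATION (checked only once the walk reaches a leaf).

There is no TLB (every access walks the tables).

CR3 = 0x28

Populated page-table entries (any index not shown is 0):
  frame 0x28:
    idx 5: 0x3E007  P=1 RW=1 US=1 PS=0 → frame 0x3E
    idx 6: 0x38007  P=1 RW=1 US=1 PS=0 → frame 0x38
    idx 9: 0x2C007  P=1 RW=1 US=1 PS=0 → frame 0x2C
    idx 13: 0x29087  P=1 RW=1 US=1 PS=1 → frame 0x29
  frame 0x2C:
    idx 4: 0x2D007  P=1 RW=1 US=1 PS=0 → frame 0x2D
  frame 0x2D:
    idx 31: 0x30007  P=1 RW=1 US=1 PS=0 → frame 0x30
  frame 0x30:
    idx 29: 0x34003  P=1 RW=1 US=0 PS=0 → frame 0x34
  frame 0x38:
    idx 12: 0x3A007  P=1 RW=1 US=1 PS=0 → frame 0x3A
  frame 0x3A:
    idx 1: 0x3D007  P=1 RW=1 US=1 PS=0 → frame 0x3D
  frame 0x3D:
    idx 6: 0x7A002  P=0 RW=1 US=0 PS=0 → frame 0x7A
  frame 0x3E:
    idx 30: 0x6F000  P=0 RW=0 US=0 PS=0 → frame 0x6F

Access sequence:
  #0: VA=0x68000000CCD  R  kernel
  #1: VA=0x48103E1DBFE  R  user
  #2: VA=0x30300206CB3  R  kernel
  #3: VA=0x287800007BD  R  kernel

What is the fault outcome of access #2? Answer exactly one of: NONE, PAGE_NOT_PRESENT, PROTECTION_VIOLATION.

Walk each access:
#0 VA=0x68000000CCD (r,kernel):
  [0] read 0x28 idx=13: raw=0x29087 flags P=1 W=1 U=1 S=1
  ⇒ phys 0x29CCD (huge @L0)  [1 reads]
#1 VA=0x48103E1DBFE (r,user):
  [0] read 0x28 idx=9: raw=0x2C007 flags P=1 W=1 U=1 S=0
  [1] read 0x2C idx=4: raw=0x2D007 flags P=1 W=1 U=1 S=0
  [2] read 0x2D idx=31: raw=0x30007 flags P=1 W=1 U=1 S=0
  [3] read 0x30 idx=29: raw=0x34003 flags P=1 W=1 U=0 S=0
  → PROTECTION_VIOLATION  (4 entries read)
#2 VA=0x30300206CB3 (r,kernel):
  [0] read 0x28 idx=6: raw=0x38007 flags P=1 W=1 U=1 S=0
  [1] read 0x38 idx=12: raw=0x3A007 flags P=1 W=1 U=1 S=0
  [2] read 0x3A idx=1: raw=0x3D007 flags P=1 W=1 U=1 S=0
  [3] read 0x3D idx=6: raw=0x7A002 flags P=0 W=1 U=0 S=0
  → PAGE_NOT_PRESENT  (4 entries read)
#3 VA=0x287800007BD (r,kernel):
  [0] read 0x28 idx=5: raw=0x3E007 flags P=1 W=1 U=1 S=0
  [1] read 0x3E idx=30: raw=0x6F000 flags P=0 W=0 U=0 S=0
  → PAGE_NOT_PRESENT  (2 entries read)

Access #2 fault: PAGE_NOT_PRESENT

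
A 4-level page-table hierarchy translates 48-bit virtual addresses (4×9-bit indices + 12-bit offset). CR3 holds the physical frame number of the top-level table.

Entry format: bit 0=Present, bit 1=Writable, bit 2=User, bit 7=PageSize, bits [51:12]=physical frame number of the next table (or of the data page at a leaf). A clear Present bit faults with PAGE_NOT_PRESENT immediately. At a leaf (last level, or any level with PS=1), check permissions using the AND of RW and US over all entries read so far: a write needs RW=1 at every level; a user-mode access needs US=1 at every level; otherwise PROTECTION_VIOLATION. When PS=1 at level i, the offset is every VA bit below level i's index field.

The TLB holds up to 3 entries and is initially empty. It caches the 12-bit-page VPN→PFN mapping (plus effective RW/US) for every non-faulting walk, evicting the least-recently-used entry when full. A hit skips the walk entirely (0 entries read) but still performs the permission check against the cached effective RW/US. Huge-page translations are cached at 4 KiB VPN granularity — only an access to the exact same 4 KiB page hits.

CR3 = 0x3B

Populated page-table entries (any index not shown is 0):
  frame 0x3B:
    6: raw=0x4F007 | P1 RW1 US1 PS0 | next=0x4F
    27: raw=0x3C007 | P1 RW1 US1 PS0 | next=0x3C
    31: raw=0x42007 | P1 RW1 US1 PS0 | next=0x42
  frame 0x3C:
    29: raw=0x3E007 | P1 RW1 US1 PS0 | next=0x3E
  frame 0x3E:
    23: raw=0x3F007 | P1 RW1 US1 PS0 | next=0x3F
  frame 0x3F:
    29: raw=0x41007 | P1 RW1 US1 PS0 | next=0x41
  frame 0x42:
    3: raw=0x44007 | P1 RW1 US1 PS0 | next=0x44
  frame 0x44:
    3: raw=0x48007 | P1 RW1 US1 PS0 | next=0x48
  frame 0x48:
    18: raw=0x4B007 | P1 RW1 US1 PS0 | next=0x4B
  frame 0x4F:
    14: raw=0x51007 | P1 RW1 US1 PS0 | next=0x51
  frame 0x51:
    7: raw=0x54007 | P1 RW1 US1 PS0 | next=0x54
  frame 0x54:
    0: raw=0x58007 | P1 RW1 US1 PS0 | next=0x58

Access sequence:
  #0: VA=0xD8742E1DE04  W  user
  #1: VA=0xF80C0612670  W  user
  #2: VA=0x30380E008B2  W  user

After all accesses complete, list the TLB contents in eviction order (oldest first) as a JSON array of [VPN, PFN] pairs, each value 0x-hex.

Trace:
#0 VA=0xD8742E1DE04 (w,user):
  [0] read 0x3B idx=27: raw=0x3C007 flags P=1 W=1 U=1 S=0
  [1] read 0x3C idx=29: raw=0x3E007 flags P=1 W=1 U=1 S=0
  [2] read 0x3E idx=23: raw=0x3F007 flags P=1 W=1 U=1 S=0
  [3] read 0x3F idx=29: raw=0x41007 flags P=1 W=1 U=1 S=0
  ✓ 0x41E04  — 4 lookups
#1 VA=0xF80C0612670 (w,user):
  [0] read 0x3B idx=31: raw=0x42007 flags P=1 W=1 U=1 S=0
  [1] read 0x42 idx=3: raw=0x44007 flags P=1 W=1 U=1 S=0
  [2] read 0x44 idx=3: raw=0x48007 flags P=1 W=1 U=1 S=0
  [3] read 0x48 idx=18: raw=0x4B007 flags P=1 W=1 U=1 S=0
  ✓ 0x4B670  — 4 lookups
#2 VA=0x30380E008B2 (w,user):
  [0] read 0x3B idx=6: raw=0x4F007 flags P=1 W=1 U=1 S=0
  [1] read 0x4F idx=14: raw=0x51007 flags P=1 W=1 U=1 S=0
  [2] read 0x51 idx=7: raw=0x54007 flags P=1 W=1 U=1 S=0
  [3] read 0x54 idx=0: raw=0x58007 flags P=1 W=1 U=1 S=0
  ✓ 0x588B2  — 4 lookups

TLB: [["0xD8742E1D", "0x41"], ["0xF80C0612", "0x4B"], ["0x30380E00", "0x58"]]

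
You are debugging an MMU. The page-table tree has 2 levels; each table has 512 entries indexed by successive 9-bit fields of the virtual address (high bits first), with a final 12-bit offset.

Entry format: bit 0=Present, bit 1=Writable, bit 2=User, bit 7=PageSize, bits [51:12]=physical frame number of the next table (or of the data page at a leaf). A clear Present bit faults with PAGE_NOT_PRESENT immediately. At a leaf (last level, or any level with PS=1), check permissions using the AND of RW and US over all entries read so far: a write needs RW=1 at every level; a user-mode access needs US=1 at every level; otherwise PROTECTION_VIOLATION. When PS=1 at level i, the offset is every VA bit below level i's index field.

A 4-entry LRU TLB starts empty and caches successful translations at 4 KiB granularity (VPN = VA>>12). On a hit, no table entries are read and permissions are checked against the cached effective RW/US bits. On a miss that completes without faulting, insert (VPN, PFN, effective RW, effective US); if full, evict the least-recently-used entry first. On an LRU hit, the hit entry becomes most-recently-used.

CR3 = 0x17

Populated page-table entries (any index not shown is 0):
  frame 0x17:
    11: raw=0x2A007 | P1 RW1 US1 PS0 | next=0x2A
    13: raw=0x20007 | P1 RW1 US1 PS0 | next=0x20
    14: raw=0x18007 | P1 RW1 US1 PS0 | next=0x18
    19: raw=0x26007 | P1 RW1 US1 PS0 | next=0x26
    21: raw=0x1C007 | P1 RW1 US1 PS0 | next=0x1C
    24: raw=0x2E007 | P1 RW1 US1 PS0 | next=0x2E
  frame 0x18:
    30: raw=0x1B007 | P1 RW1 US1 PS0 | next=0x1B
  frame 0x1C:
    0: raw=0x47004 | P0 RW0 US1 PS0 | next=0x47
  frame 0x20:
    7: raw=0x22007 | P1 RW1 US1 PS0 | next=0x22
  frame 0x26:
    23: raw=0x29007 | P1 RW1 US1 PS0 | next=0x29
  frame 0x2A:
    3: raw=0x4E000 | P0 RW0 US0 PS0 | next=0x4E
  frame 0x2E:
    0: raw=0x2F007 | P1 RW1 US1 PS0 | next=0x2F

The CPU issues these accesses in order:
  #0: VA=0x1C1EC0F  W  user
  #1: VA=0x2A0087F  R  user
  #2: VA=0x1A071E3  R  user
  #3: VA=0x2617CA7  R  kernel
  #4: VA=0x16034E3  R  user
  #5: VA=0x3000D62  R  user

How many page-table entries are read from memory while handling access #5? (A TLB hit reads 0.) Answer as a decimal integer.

Trace:
#0 VA=0x1C1EC0F (w,user):
  lvl0: tbl 0x17, slot 14 ⇒ 0x18007 (P1/RW1/US1/PS0)
  lvl1: tbl 0x18, slot 30 ⇒ 0x1B007 (P1/RW1/US1/PS0)
  → PA=0x1BC0F  (2 entries read)
#1 VA=0x2A0087F (r,user):
  lvl0: tbl 0x17, slot 21 ⇒ 0x1C007 (P1/RW1/US1/PS0)
  lvl1: tbl 0x1C, slot 0 ⇒ 0x47004 (P0/RW0/US1/PS0)
  → PAGE_NOT_PRESENT  (2 entries read)
#2 VA=0x1A071E3 (r,user):
  lvl0: tbl 0x17, slot 13 ⇒ 0x20007 (P1/RW1/US1/PS0)
  lvl1: tbl 0x20, slot 7 ⇒ 0x22007 (P1/RW1/US1/PS0)
  → PA=0x221E3  (2 entries read)
#3 VA=0x2617CA7 (r,kernel):
  lvl0: tbl 0x17, slot 19 ⇒ 0x26007 (P1/RW1/US1/PS0)
  lvl1: tbl 0x26, slot 23 ⇒ 0x29007 (P1/RW1/US1/PS0)
  → PA=0x29CA7  (2 entries read)
#4 VA=0x16034E3 (r,user):
  lvl0: tbl 0x17, slot 11 ⇒ 0x2A007 (P1/RW1/US1/PS0)
  lvl1: tbl 0x2A, slot 3 ⇒ 0x4E000 (P0/RW0/US0/PS0)
  → PAGE_NOT_PRESENT  (2 entries read)
#5 VA=0x3000D62 (r,user):
  lvl0: tbl 0x17, slot 24 ⇒ 0x2E007 (P1/RW1/US1/PS0)
  lvl1: tbl 0x2E, slot 0 ⇒ 0x2F007 (P1/RW1/US1/PS0)
  → PA=0x2FD62  (2 entries read)

Entries read for #5: 2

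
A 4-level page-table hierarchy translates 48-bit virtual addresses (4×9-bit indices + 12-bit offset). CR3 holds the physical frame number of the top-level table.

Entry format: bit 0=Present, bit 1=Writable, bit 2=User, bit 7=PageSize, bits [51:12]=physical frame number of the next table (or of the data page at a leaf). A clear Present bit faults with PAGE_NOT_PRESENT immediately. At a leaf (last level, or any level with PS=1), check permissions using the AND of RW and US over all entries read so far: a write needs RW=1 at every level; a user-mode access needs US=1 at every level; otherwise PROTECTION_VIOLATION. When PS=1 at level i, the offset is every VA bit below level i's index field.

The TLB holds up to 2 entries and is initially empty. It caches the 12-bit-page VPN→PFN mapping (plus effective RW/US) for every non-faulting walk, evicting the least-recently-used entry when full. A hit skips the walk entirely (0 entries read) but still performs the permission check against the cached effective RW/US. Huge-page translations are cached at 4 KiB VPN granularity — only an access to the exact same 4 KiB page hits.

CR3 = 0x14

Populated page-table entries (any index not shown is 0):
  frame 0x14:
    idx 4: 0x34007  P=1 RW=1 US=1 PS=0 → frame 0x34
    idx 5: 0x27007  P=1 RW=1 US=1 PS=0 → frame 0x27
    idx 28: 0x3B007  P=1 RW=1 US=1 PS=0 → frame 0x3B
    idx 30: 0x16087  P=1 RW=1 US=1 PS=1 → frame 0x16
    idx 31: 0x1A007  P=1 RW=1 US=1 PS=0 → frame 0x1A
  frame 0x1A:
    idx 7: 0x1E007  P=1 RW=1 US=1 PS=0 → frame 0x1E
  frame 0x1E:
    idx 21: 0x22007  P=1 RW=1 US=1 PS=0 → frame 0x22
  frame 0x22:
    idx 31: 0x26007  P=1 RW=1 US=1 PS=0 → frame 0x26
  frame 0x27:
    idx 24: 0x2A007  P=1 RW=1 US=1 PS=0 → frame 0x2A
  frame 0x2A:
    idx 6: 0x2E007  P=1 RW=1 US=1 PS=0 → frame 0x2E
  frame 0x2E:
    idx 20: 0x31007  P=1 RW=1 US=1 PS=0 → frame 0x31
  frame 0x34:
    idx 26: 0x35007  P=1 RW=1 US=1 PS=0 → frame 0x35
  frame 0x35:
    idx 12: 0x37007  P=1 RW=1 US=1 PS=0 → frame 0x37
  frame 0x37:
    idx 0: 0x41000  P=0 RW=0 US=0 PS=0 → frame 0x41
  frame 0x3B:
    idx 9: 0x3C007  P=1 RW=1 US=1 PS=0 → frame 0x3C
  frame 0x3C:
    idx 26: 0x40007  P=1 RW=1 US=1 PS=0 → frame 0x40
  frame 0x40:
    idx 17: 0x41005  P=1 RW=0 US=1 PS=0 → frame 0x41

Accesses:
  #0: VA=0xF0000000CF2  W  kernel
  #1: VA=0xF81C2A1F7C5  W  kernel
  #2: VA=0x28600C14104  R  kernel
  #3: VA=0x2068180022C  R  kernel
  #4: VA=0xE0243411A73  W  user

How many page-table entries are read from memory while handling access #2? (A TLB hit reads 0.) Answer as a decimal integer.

Walk each access:
#0 VA=0xF0000000CF2 (w,kernel):
  lvl0: tbl 0x14, slot 30 ⇒ 0x16087 (P1/RW1/US1/PS1)
  ✓ 0x16CF2 (huge @L0)  — 1 lookups
#1 VA=0xF81C2A1F7C5 (w,kernel):
  lvl0: tbl 0x14, slot 31 ⇒ 0x1A007 (P1/RW1/US1/PS0)
  lvl1: tbl 0x1A, slot 7 ⇒ 0x1E007 (P1/RW1/US1/PS0)
  lvl2: tbl 0x1E, slot 21 ⇒ 0x22007 (P1/RW1/US1/PS0)
  lvl3: tbl 0x22, slot 31 ⇒ 0x26007 (P1/RW1/US1/PS0)
  ✓ 0x267C5  — 4 lookups
#2 VA=0x28600C14104 (r,kernel):
  lvl0: tbl 0x14, slot 5 ⇒ 0x27007 (P1/RW1/US1/PS0)
  lvl1: tbl 0x27, slot 24 ⇒ 0x2A007 (P1/RW1/US1/PS0)
  lvl2: tbl 0x2A, slot 6 ⇒ 0x2E007 (P1/RW1/US1/PS0)
  lvl3: tbl 0x2E, slot 20 ⇒ 0x31007 (P1/RW1/US1/PS0)
  ✓ 0x31104  — 4 lookups
#3 VA=0x2068180022C (r,kernel):
  lvl0: tbl 0x14, slot 4 ⇒ 0x34007 (P1/RW1/US1/PS0)
  lvl1: tbl 0x34, slot 26 ⇒ 0x35007 (P1/RW1/US1/PS0)
  lvl2: tbl 0x35, slot 12 ⇒ 0x37007 (P1/RW1/US1/PS0)
  lvl3: tbl 0x37, slot 0 ⇒ 0x41000 (P0/RW0/US0/PS0)
  → PAGE_NOT_PRESENT  (4 entries read)
#4 VA=0xE0243411A73 (w,user):
  lvl0: tbl 0x14, slot 28 ⇒ 0x3B007 (P1/RW1/US1/PS0)
  lvl1: tbl 0x3B, slot 9 ⇒ 0x3C007 (P1/RW1/US1/PS0)
  lvl2: tbl 0x3C, slot 26 ⇒ 0x40007 (P1/RW1/US1/PS0)
  lvl3: tbl 0x40, slot 17 ⇒ 0x41005 (P1/RW0/US1/PS0)
  → PROTECTION_VIOLATION  (4 entries read)

Entries read for #2: 4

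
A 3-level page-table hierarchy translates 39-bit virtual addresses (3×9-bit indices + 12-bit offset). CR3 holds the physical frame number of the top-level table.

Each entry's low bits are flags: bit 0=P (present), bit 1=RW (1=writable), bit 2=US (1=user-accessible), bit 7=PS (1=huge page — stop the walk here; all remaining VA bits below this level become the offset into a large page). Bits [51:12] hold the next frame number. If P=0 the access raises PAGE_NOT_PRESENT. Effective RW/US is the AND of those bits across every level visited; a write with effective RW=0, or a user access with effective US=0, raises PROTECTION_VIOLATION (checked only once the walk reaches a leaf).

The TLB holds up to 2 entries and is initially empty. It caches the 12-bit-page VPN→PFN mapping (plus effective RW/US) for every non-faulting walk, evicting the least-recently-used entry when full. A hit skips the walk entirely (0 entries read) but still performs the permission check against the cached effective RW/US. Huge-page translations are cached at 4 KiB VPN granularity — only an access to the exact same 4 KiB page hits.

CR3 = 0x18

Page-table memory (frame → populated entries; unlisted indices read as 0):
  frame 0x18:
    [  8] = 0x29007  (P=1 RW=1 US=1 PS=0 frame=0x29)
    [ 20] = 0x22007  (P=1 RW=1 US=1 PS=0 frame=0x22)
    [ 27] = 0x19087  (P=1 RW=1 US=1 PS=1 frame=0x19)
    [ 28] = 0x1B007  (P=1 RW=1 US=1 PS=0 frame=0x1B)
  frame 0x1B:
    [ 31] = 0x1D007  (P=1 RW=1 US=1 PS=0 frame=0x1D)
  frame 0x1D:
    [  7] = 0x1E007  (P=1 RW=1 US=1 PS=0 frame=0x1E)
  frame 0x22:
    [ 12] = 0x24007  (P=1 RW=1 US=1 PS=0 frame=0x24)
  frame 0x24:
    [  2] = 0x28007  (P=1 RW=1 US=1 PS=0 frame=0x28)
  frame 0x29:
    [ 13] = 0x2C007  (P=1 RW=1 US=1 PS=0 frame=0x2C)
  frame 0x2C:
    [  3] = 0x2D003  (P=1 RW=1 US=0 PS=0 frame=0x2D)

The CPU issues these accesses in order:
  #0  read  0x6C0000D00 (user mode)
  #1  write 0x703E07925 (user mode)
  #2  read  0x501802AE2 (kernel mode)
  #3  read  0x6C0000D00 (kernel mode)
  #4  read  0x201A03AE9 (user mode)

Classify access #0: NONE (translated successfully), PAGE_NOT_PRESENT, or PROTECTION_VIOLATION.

Per-access translation:
#0 VA=0x6C0000D00 (r,user):
  L0: frame=0x18 idx=27 entry=0x19087 [P=1 RW=1 US=1 PS=1]
  ⇒ phys 0x19D00 (huge @L0)  [1 reads]
#1 VA=0x703E07925 (w,user):
  L0: frame=0x18 idx=28 entry=0x1B007 [P=1 RW=1 US=1 PS=0]
  L1: frame=0x1B idx=31 entry=0x1D007 [P=1 RW=1 US=1 PS=0]
  L2: frame=0x1D idx=7 entry=0x1E007 [P=1 RW=1 US=1 PS=0]
  ⇒ phys 0x1E925  [3 reads]
#2 VA=0x501802AE2 (r,kernel):
  L0: frame=0x18 idx=20 entry=0x22007 [P=1 RW=1 US=1 PS=0]
  L1: frame=0x22 idx=12 entry=0x24007 [P=1 RW=1 US=1 PS=0]
  L2: frame=0x24 idx=2 entry=0x28007 [P=1 RW=1 US=1 PS=0]
  ⇒ phys 0x28AE2  [3 reads]
#3 VA=0x6C0000D00 (r,kernel):
  L0: frame=0x18 idx=27 entry=0x19087 [P=1 RW=1 US=1 PS=1]
  ⇒ phys 0x19D00 (huge @L0)  [1 reads]
#4 VA=0x201A03AE9 (r,user):
  L0: frame=0x18 idx=8 entry=0x29007 [P=1 RW=1 US=1 PS=0]
  L1: frame=0x29 idx=13 entry=0x2C007 [P=1 RW=1 US=1 PS=0]
  L2: frame=0x2C idx=3 entry=0x2D003 [P=1 RW=1 US=0 PS=0]
  ⇒ fault: PROTECTION_VIOLATION  — 3 lookups

Access #0 fault: NONE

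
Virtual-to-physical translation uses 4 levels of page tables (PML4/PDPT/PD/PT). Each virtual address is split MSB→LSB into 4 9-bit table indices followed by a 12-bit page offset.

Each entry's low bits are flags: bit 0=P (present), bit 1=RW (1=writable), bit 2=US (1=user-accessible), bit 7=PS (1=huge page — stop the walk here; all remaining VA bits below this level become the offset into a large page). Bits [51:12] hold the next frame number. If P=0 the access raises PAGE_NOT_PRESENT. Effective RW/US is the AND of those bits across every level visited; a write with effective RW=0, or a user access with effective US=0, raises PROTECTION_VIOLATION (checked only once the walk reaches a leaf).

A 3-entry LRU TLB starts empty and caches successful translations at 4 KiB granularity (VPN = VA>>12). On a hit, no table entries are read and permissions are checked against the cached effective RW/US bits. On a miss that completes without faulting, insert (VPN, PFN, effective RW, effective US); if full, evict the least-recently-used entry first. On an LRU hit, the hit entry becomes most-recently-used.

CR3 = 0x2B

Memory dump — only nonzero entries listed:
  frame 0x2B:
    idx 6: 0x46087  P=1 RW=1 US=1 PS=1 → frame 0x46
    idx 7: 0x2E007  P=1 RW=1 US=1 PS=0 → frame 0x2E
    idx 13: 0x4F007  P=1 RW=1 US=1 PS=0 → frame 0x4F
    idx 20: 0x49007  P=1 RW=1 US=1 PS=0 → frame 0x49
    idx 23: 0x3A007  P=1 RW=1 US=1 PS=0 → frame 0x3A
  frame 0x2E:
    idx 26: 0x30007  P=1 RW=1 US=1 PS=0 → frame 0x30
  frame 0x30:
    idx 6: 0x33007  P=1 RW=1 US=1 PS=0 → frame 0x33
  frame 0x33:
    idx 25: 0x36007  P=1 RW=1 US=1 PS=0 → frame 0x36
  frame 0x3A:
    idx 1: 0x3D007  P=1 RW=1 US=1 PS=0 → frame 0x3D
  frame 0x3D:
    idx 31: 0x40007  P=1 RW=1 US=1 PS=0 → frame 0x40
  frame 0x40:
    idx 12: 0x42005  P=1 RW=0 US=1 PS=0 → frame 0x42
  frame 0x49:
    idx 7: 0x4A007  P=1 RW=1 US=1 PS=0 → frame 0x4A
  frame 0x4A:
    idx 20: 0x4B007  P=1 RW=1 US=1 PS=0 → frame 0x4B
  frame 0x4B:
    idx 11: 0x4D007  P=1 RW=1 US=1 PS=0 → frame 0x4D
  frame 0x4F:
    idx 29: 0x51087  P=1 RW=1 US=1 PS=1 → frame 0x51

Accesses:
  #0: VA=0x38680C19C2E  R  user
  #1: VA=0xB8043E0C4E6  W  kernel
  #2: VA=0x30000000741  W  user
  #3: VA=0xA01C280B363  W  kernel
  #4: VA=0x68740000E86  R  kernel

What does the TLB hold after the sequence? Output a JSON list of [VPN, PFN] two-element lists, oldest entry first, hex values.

Trace:
#0 VA=0x38680C19C2E (r,user):
  lvl0: tbl 0x2B, slot 7 ⇒ 0x2E007 (P1/RW1/US1/PS0)
  lvl1: tbl 0x2E, slot 26 ⇒ 0x30007 (P1/RW1/US1/PS0)
  lvl2: tbl 0x30, slot 6 ⇒ 0x33007 (P1/RW1/US1/PS0)
  lvl3: tbl 0x33, slot 25 ⇒ 0x36007 (P1/RW1/US1/PS0)
  ✓ 0x36C2E  — 4 lookups
#1 VA=0xB8043E0C4E6 (w,kernel):
  lvl0: tbl 0x2B, slot 23 ⇒ 0x3A007 (P1/RW1/US1/PS0)
  lvl1: tbl 0x3A, slot 1 ⇒ 0x3D007 (P1/RW1/US1/PS0)
  lvl2: tbl 0x3D, slot 31 ⇒ 0x40007 (P1/RW1/US1/PS0)
  lvl3: tbl 0x40, slot 12 ⇒ 0x42005 (P1/RW0/US1/PS0)
  → PROTECTION_VIOLATION  (4 entries read)
#2 VA=0x30000000741 (w,user):
  lvl0: tbl 0x2B, slot 6 ⇒ 0x46087 (P1/RW1/US1/PS1)
  ✓ 0x46741 (huge @L0)  — 1 lookups
#3 VA=0xA01C280B363 (w,kernel):
  lvl0: tbl 0x2B, slot 20 ⇒ 0x49007 (P1/RW1/US1/PS0)
  lvl1: tbl 0x49, slot 7 ⇒ 0x4A007 (P1/RW1/US1/PS0)
  lvl2: tbl 0x4A, slot 20 ⇒ 0x4B007 (P1/RW1/US1/PS0)
  lvl3: tbl 0x4B, slot 11 ⇒ 0x4D007 (P1/RW1/US1/PS0)
  ✓ 0x4D363  — 4 lookups
#4 VA=0x68740000E86 (r,kernel):
  lvl0: tbl 0x2B, slot 13 ⇒ 0x4F007 (P1/RW1/US1/PS0)
  lvl1: tbl 0x4F, slot 29 ⇒ 0x51087 (P1/RW1/US1/PS1)
  ✓ 0x51E86 (huge @L1)  — 2 lookups

TLB: [["0x30000000", "0x46"], ["0xA01C280B", "0x4D"], ["0x68740000", "0x51"]]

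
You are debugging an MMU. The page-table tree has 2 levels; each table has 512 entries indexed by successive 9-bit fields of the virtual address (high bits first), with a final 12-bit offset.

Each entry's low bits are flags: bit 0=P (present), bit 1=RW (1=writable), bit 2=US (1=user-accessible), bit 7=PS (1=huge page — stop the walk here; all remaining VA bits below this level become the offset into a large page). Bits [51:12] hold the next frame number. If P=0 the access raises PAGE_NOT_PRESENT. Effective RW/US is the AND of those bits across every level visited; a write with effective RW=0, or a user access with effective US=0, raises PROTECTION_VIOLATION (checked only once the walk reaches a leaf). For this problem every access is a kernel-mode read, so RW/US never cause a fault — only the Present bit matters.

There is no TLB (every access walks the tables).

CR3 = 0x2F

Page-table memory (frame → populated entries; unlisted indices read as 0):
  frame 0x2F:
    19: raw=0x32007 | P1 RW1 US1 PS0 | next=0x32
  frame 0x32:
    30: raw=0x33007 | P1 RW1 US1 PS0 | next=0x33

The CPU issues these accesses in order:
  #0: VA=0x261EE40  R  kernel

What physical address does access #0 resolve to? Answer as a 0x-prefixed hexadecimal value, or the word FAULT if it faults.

Per-access translation:
#0 VA=0x261EE40 (r,kernel):
  [0] read 0x2F idx=19: raw=0x32007 flags P=1 W=1 U=1 S=0
  [1] read 0x32 idx=30: raw=0x33007 flags P=1 W=1 U=1 S=0
  ✓ 0x33E40  — 2 lookups

Access #0 PA: 0x33E40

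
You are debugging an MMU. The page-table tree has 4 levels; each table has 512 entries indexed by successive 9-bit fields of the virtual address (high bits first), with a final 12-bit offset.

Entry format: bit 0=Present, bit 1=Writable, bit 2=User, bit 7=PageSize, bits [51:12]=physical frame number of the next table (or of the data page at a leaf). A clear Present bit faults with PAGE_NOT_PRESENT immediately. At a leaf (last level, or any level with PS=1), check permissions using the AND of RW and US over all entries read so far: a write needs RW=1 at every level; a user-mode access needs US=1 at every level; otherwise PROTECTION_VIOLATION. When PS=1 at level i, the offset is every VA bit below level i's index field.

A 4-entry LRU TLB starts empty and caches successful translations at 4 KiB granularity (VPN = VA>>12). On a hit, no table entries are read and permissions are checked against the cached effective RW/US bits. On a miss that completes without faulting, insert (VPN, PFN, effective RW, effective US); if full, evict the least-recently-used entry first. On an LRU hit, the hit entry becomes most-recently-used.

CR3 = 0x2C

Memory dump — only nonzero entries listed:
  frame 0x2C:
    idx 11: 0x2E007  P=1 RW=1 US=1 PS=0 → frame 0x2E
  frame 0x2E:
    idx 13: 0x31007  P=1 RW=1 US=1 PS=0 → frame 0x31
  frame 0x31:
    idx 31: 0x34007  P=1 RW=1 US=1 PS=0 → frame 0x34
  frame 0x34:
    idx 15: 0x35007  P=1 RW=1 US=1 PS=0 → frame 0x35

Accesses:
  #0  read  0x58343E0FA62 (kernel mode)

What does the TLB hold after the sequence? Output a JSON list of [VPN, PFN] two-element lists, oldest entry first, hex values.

Walk each access:
#0 VA=0x58343E0FA62 (r,kernel):
  L0: frame=0x2C idx=11 entry=0x2E007 [P=1 RW=1 US=1 PS=0]
  L1: frame=0x2E idx=13 entry=0x31007 [P=1 RW=1 US=1 PS=0]
  L2: frame=0x31 idx=31 entry=0x34007 [P=1 RW=1 US=1 PS=0]
  L3: frame=0x34 idx=15 entry=0x35007 [P=1 RW=1 US=1 PS=0]
  ⇒ phys 0x35A62  [4 reads]

TLB: [["0x58343E0F", "0x35"]]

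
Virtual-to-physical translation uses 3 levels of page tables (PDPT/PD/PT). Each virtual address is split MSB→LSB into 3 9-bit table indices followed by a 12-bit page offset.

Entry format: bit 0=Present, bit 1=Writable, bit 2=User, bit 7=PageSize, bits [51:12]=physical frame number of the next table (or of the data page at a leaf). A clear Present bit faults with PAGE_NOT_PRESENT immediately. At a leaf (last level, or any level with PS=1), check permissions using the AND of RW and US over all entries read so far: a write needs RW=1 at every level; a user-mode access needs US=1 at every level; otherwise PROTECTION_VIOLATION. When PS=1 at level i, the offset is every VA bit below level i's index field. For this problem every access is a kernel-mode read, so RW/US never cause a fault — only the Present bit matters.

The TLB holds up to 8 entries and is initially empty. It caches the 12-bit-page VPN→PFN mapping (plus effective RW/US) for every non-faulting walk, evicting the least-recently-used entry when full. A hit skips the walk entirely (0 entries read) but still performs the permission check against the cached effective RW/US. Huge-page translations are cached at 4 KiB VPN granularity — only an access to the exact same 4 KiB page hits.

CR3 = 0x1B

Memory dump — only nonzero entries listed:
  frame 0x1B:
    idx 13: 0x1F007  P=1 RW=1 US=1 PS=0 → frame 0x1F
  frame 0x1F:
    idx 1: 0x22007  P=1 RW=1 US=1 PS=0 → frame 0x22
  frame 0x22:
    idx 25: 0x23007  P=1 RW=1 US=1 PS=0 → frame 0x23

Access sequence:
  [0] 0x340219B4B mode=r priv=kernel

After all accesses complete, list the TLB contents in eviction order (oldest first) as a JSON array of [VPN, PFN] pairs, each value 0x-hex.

Trace:
#0 VA=0x340219B4B (r,kernel):
  L0 @0x1B[13] → 0x1F007  P=1,RW=1,US=1,PS=0
  L1 @0x1F[1] → 0x22007  P=1,RW=1,US=1,PS=0
  L2 @0x22[25] → 0x23007  P=1,RW=1,US=1,PS=0
  ⇒ phys 0x23B4B  [3 reads]

TLB: [["0x340219", "0x23"]]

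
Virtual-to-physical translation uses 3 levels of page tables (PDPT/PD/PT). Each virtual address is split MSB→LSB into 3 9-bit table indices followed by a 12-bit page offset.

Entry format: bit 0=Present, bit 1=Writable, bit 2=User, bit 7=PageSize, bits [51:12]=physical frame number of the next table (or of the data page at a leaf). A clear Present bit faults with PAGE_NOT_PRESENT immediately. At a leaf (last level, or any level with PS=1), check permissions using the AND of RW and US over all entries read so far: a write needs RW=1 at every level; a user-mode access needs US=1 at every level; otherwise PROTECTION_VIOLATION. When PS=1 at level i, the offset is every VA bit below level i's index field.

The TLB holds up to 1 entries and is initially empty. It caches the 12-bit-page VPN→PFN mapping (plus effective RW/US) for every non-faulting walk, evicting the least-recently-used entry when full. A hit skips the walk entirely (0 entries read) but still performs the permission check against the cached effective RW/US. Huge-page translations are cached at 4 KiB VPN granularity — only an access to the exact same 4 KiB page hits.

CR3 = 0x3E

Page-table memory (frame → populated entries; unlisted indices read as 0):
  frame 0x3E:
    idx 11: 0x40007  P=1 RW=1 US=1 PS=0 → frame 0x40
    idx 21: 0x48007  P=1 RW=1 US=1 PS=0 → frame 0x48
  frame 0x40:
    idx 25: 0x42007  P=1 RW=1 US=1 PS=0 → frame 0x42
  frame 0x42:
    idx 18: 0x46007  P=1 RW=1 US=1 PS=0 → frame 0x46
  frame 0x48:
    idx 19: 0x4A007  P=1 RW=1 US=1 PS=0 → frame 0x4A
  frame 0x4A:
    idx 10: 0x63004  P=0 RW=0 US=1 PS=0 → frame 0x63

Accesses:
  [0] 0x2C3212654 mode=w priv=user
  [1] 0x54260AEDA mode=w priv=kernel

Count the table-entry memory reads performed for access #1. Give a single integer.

Per-access translation:
#0 VA=0x2C3212654 (w,user):
  lvl0: tbl 0x3E, slot 11 ⇒ 0x40007 (P1/RW1/US1/PS0)
  lvl1: tbl 0x40, slot 25 ⇒ 0x42007 (P1/RW1/US1/PS0)
  lvl2: tbl 0x42, slot 18 ⇒ 0x46007 (P1/RW1/US1/PS0)
  ⇒ phys 0x46654  [3 reads]
#1 VA=0x54260AEDA (w,kernel):
  lvl0: tbl 0x3E, slot 21 ⇒ 0x48007 (P1/RW1/US1/PS0)
  lvl1: tbl 0x48, slot 19 ⇒ 0x4A007 (P1/RW1/US1/PS0)
  lvl2: tbl 0x4A, slot 10 ⇒ 0x63004 (P0/RW0/US1/PS0)
  → PAGE_NOT_PRESENT  (3 entries read)

Entries read for #1: 3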